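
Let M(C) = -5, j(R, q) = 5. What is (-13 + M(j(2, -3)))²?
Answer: 324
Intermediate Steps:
(-13 + M(j(2, -3)))² = (-13 - 5)² = (-18)² = 324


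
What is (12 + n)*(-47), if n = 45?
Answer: -2679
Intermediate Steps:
(12 + n)*(-47) = (12 + 45)*(-47) = 57*(-47) = -2679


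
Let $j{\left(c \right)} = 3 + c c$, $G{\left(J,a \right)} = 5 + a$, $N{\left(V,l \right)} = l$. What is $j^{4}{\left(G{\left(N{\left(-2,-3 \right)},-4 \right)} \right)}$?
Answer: $256$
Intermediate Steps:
$j{\left(c \right)} = 3 + c^{2}$
$j^{4}{\left(G{\left(N{\left(-2,-3 \right)},-4 \right)} \right)} = \left(3 + \left(5 - 4\right)^{2}\right)^{4} = \left(3 + 1^{2}\right)^{4} = \left(3 + 1\right)^{4} = 4^{4} = 256$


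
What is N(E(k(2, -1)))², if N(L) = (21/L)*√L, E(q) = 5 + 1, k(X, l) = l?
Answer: 147/2 ≈ 73.500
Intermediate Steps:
E(q) = 6
N(L) = 21/√L
N(E(k(2, -1)))² = (21/√6)² = (21*(√6/6))² = (7*√6/2)² = 147/2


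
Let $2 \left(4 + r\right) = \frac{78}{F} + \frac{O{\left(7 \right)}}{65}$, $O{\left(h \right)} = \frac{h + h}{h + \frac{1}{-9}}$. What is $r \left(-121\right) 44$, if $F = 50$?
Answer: $\frac{171880016}{10075} \approx 17060.0$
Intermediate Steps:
$O{\left(h \right)} = \frac{2 h}{- \frac{1}{9} + h}$ ($O{\left(h \right)} = \frac{2 h}{h - \frac{1}{9}} = \frac{2 h}{- \frac{1}{9} + h}$)
$r = - \frac{32284}{10075}$ ($r = -4 + \frac{\frac{78}{50} + \frac{18 \cdot 7 \frac{1}{-1 + 9 \cdot 7}}{65}}{2} = -4 + \frac{78 \cdot \frac{1}{50} + 18 \cdot 7 \frac{1}{-1 + 63} \cdot \frac{1}{65}}{2} = -4 + \frac{\frac{39}{25} + 18 \cdot 7 \cdot \frac{1}{62} \cdot \frac{1}{65}}{2} = -4 + \frac{\frac{39}{25} + \frac{63}{31} \cdot \frac{1}{65}}{2} = -4 + \frac{\frac{39}{25} + \frac{63}{2015}}{2} = -4 + \frac{1}{2} \cdot \frac{16032}{10075} = -4 + \frac{8016}{10075} = - \frac{32284}{10075} \approx -3.2044$)
$r \left(-121\right) 44 = \left(- \frac{32284}{10075}\right) \left(-121\right) 44 = \frac{3906364}{10075} \cdot 44 = \frac{171880016}{10075}$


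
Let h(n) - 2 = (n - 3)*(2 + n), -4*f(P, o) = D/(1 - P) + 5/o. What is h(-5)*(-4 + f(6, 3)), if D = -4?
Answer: -3601/30 ≈ -120.03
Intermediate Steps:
f(P, o) = 1/(1 - P) - 5/(4*o) (f(P, o) = -(-4/(1 - P) + 5/o)/4 = 1/(1 - P) - 5/(4*o))
h(n) = 2 + (-3 + n)*(2 + n) (h(n) = 2 + (n - 3)*(2 + n) = 2 + (-3 + n)*(2 + n))
h(-5)*(-4 + f(6, 3)) = (-4 + (-5)² - 1*(-5))*(-4 + (¼)*(5 - 5*6 - 4*3)/(3*(-1 + 6))) = (-4 + 25 + 5)*(-4 + (¼)*(⅓)*(5 - 30 - 12)/5) = 26*(-4 + (¼)*(⅓)*(⅕)*(-37)) = 26*(-4 - 37/60) = 26*(-277/60) = -3601/30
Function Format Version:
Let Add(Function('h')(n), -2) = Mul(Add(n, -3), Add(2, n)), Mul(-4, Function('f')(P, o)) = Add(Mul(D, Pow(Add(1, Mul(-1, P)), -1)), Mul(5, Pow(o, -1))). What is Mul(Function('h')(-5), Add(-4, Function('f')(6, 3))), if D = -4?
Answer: Rational(-3601, 30) ≈ -120.03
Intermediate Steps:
Function('f')(P, o) = Add(Pow(Add(1, Mul(-1, P)), -1), Mul(Rational(-5, 4), Pow(o, -1))) (Function('f')(P, o) = Mul(Rational(-1, 4), Add(Mul(-4, Pow(Add(1, Mul(-1, P)), -1)), Mul(5, Pow(o, -1)))) = Add(Pow(Add(1, Mul(-1, P)), -1), Mul(Rational(-5, 4), Pow(o, -1))))
Function('h')(n) = Add(2, Mul(Add(-3, n), Add(2, n))) (Function('h')(n) = Add(2, Mul(Add(n, -3), Add(2, n))) = Add(2, Mul(Add(-3, n), Add(2, n))))
Mul(Function('h')(-5), Add(-4, Function('f')(6, 3))) = Mul(Add(-4, Pow(-5, 2), Mul(-1, -5)), Add(-4, Mul(Rational(1, 4), Pow(3, -1), Pow(Add(-1, 6), -1), Add(5, Mul(-5, 6), Mul(-4, 3))))) = Mul(Add(-4, 25, 5), Add(-4, Mul(Rational(1, 4), Rational(1, 3), Pow(5, -1), Add(5, -30, -12)))) = Mul(26, Add(-4, Mul(Rational(1, 4), Rational(1, 3), Rational(1, 5), -37))) = Mul(26, Add(-4, Rational(-37, 60))) = Mul(26, Rational(-277, 60)) = Rational(-3601, 30)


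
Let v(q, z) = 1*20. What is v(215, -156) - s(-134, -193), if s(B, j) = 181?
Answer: -161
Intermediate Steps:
v(q, z) = 20
v(215, -156) - s(-134, -193) = 20 - 1*181 = 20 - 181 = -161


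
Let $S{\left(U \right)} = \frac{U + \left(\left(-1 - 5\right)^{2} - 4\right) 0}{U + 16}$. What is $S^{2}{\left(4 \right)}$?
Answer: $\frac{1}{25} \approx 0.04$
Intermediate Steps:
$S{\left(U \right)} = \frac{U}{16 + U}$ ($S{\left(U \right)} = \frac{U + \left(\left(-6\right)^{2} - 4\right) 0}{16 + U} = \frac{U + \left(36 - 4\right) 0}{16 + U} = \frac{U + 32 \cdot 0}{16 + U} = \frac{U + 0}{16 + U} = \frac{U}{16 + U}$)
$S^{2}{\left(4 \right)} = \left(\frac{4}{16 + 4}\right)^{2} = \left(\frac{4}{20}\right)^{2} = \left(4 \cdot \frac{1}{20}\right)^{2} = \left(\frac{1}{5}\right)^{2} = \frac{1}{25}$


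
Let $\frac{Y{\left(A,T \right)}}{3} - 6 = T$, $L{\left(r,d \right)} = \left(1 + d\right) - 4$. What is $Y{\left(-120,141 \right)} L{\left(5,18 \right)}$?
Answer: $6615$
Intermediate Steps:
$L{\left(r,d \right)} = -3 + d$
$Y{\left(A,T \right)} = 18 + 3 T$
$Y{\left(-120,141 \right)} L{\left(5,18 \right)} = \left(18 + 3 \cdot 141\right) \left(-3 + 18\right) = \left(18 + 423\right) 15 = 441 \cdot 15 = 6615$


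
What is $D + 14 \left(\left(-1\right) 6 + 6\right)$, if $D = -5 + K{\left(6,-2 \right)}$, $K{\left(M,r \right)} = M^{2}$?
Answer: $31$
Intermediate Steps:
$D = 31$ ($D = -5 + 6^{2} = -5 + 36 = 31$)
$D + 14 \left(\left(-1\right) 6 + 6\right) = 31 + 14 \left(\left(-1\right) 6 + 6\right) = 31 + 14 \left(-6 + 6\right) = 31 + 14 \cdot 0 = 31 + 0 = 31$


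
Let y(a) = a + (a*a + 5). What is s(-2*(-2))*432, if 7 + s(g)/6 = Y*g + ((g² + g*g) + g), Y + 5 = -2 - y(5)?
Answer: -360288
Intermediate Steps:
y(a) = 5 + a + a² (y(a) = a + (a² + 5) = a + (5 + a²) = 5 + a + a²)
Y = -42 (Y = -5 + (-2 - (5 + 5 + 5²)) = -5 + (-2 - (5 + 5 + 25)) = -5 + (-2 - 1*35) = -5 + (-2 - 35) = -5 - 37 = -42)
s(g) = -42 - 246*g + 12*g² (s(g) = -42 + 6*(-42*g + ((g² + g*g) + g)) = -42 + 6*(-42*g + ((g² + g²) + g)) = -42 + 6*(-42*g + (2*g² + g)) = -42 + 6*(-42*g + (g + 2*g²)) = -42 + 6*(-41*g + 2*g²) = -42 + (-246*g + 12*g²) = -42 - 246*g + 12*g²)
s(-2*(-2))*432 = (-42 - (-492)*(-2) + 12*(-2*(-2))²)*432 = (-42 - 246*4 + 12*4²)*432 = (-42 - 984 + 12*16)*432 = (-42 - 984 + 192)*432 = -834*432 = -360288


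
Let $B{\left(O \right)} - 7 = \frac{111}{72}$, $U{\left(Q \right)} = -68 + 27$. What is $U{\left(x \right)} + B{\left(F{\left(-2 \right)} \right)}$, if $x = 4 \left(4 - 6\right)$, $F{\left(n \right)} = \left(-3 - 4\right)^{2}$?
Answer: $- \frac{779}{24} \approx -32.458$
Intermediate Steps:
$F{\left(n \right)} = 49$ ($F{\left(n \right)} = \left(-7\right)^{2} = 49$)
$x = -8$ ($x = 4 \left(-2\right) = -8$)
$U{\left(Q \right)} = -41$
$B{\left(O \right)} = \frac{205}{24}$ ($B{\left(O \right)} = 7 + \frac{111}{72} = 7 + 111 \cdot \frac{1}{72} = 7 + \frac{37}{24} = \frac{205}{24}$)
$U{\left(x \right)} + B{\left(F{\left(-2 \right)} \right)} = -41 + \frac{205}{24} = - \frac{779}{24}$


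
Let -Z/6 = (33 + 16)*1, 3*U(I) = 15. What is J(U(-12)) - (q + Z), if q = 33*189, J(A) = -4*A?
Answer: -5963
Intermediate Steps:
U(I) = 5 (U(I) = (⅓)*15 = 5)
Z = -294 (Z = -6*(33 + 16) = -294 ≈ -294.00)
q = 6237
J(U(-12)) - (q + Z) = -4*5 - (6237 - 294) = -20 - 1*5943 = -20 - 5943 = -5963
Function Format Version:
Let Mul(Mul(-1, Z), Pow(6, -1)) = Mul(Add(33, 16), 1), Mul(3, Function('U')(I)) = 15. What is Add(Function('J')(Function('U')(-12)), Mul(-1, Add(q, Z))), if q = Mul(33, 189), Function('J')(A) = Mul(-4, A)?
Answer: -5963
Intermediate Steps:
Function('U')(I) = 5 (Function('U')(I) = Mul(Rational(1, 3), 15) = 5)
Z = -294 (Z = Mul(-6, Mul(Add(33, 16), 1)) = Mul(-6, Mul(49, 1)) = Mul(-6, 49) = -294)
q = 6237
Add(Function('J')(Function('U')(-12)), Mul(-1, Add(q, Z))) = Add(Mul(-4, 5), Mul(-1, Add(6237, -294))) = Add(-20, Mul(-1, 5943)) = Add(-20, -5943) = -5963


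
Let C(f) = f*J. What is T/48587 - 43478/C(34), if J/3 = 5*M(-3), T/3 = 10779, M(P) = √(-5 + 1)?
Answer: 32337/48587 + 21739*I/510 ≈ 0.66555 + 42.625*I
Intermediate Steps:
M(P) = 2*I (M(P) = √(-4) = 2*I)
T = 32337 (T = 3*10779 = 32337)
J = 30*I (J = 3*(5*(2*I)) = 3*(10*I) = 30*I ≈ 30.0*I)
C(f) = 30*I*f (C(f) = f*(30*I) = 30*I*f)
T/48587 - 43478/C(34) = 32337/48587 - 43478*(-I/1020) = 32337*(1/48587) - 43478*(-I/1020) = 32337/48587 - (-21739)*I/510 = 32337/48587 + 21739*I/510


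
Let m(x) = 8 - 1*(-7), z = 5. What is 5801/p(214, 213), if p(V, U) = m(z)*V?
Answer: 5801/3210 ≈ 1.8072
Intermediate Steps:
m(x) = 15 (m(x) = 8 + 7 = 15)
p(V, U) = 15*V
5801/p(214, 213) = 5801/((15*214)) = 5801/3210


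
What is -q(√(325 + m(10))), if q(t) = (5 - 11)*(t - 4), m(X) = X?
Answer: -24 + 6*√335 ≈ 85.818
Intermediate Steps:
q(t) = 24 - 6*t (q(t) = -6*(-4 + t) = 24 - 6*t)
-q(√(325 + m(10))) = -(24 - 6*√(325 + 10)) = -(24 - 6*√335) = -24 + 6*√335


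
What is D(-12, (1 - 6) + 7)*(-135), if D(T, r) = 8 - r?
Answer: -810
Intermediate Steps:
D(-12, (1 - 6) + 7)*(-135) = (8 - ((1 - 6) + 7))*(-135) = (8 - (-5 + 7))*(-135) = (8 - 1*2)*(-135) = (8 - 2)*(-135) = 6*(-135) = -810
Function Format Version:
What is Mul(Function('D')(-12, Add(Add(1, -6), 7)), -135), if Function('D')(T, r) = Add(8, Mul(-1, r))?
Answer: -810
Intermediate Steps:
Mul(Function('D')(-12, Add(Add(1, -6), 7)), -135) = Mul(Add(8, Mul(-1, Add(Add(1, -6), 7))), -135) = Mul(Add(8, Mul(-1, Add(-5, 7))), -135) = Mul(Add(8, Mul(-1, 2)), -135) = Mul(Add(8, -2), -135) = Mul(6, -135) = -810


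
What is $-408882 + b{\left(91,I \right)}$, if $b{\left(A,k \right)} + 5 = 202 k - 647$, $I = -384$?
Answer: $-487102$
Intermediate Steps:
$b{\left(A,k \right)} = -652 + 202 k$ ($b{\left(A,k \right)} = -5 + \left(202 k - 647\right) = -5 + \left(-647 + 202 k\right) = -652 + 202 k$)
$-408882 + b{\left(91,I \right)} = -408882 + \left(-652 + 202 \left(-384\right)\right) = -408882 - 78220 = -487102$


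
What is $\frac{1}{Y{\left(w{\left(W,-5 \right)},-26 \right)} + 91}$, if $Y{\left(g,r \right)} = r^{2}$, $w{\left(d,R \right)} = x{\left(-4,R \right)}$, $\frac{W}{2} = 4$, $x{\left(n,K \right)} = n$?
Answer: $\frac{1}{767} \approx 0.0013038$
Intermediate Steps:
$W = 8$ ($W = 2 \cdot 4 = 8$)
$w{\left(d,R \right)} = -4$
$\frac{1}{Y{\left(w{\left(W,-5 \right)},-26 \right)} + 91} = \frac{1}{\left(-26\right)^{2} + 91} = \frac{1}{676 + 91} = \frac{1}{767}$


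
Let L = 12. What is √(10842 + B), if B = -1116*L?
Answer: 5*I*√102 ≈ 50.497*I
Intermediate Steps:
B = -13392 (B = -1116*12 = -124*108 = -13392)
√(10842 + B) = √(10842 - 13392) = √(-2550) = 5*I*√102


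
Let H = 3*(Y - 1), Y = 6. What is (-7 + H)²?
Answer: 64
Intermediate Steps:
H = 15 (H = 3*(6 - 1) = 3*5 = 15)
(-7 + H)² = (-7 + 15)² = 8² = 64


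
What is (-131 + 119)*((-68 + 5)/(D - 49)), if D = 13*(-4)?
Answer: -756/101 ≈ -7.4851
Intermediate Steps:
D = -52
(-131 + 119)*((-68 + 5)/(D - 49)) = (-131 + 119)*((-68 + 5)/(-52 - 49)) = -(-756)/(-101) = -(-756)*(-1)/101 = -12*63/101 = -756/101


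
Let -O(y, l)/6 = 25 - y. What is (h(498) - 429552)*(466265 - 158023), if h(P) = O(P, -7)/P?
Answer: -10989549511006/83 ≈ -1.3240e+11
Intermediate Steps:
O(y, l) = -150 + 6*y (O(y, l) = -6*(25 - y) = -150 + 6*y)
h(P) = (-150 + 6*P)/P
(h(498) - 429552)*(466265 - 158023) = ((6 - 150/498) - 429552)*(466265 - 158023) = ((6 - 150*1/498) - 429552)*308242 = ((6 - 25/83) - 429552)*308242 = (473/83 - 429552)*308242 = -35652343/83*308242 = -10989549511006/83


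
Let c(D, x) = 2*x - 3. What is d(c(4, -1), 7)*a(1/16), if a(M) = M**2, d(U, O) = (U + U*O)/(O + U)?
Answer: -5/64 ≈ -0.078125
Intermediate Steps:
c(D, x) = -3 + 2*x
d(U, O) = (U + O*U)/(O + U)
d(c(4, -1), 7)*a(1/16) = ((-3 + 2*(-1))*(1 + 7)/(7 + (-3 + 2*(-1))))*(1/16)**2 = ((-3 - 2)*8/(7 + (-3 - 2)))*(1/16)**2 = -5*8/(7 - 5)*(1/256) = -5*8/2*(1/256) = -5*1/2*8*(1/256) = -20*1/256 = -5/64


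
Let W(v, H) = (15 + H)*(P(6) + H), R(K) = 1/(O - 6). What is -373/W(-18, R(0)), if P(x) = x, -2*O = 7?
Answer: -134653/31696 ≈ -4.2483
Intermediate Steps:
O = -7/2 (O = -½*7 = -7/2 ≈ -3.5000)
R(K) = -2/19 (R(K) = 1/(-7/2 - 6) = 1/(-19/2) = -2/19)
W(v, H) = (6 + H)*(15 + H) (W(v, H) = (15 + H)*(6 + H) = (6 + H)*(15 + H))
-373/W(-18, R(0)) = -373/(90 + (-2/19)² + 21*(-2/19)) = -373/(90 + 4/361 - 42/19) = -373/(31696/361) = (361/31696)*(-373) = -134653/31696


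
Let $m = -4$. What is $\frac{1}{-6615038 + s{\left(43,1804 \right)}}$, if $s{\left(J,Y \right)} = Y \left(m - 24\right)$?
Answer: $- \frac{1}{6665550} \approx -1.5003 \cdot 10^{-7}$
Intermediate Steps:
$s{\left(J,Y \right)} = - 28 Y$ ($s{\left(J,Y \right)} = Y \left(-4 - 24\right) = Y \left(-28\right) = - 28 Y$)
$\frac{1}{-6615038 + s{\left(43,1804 \right)}} = \frac{1}{-6615038 - 50512} = \frac{1}{-6665550} = - \frac{1}{6665550}$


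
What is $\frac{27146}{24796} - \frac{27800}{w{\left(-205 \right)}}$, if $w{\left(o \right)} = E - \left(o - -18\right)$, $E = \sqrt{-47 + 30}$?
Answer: $- \frac{1881687583}{12757542} + \frac{13900 i \sqrt{17}}{17493} \approx -147.5 + 3.2762 i$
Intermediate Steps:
$E = i \sqrt{17}$ ($E = \sqrt{-17} = i \sqrt{17} \approx 4.1231 i$)
$w{\left(o \right)} = -18 - o + i \sqrt{17}$ ($w{\left(o \right)} = i \sqrt{17} - \left(o - -18\right) = i \sqrt{17} - \left(o + 18\right) = i \sqrt{17} - \left(18 + o\right) = -18 - o + i \sqrt{17}$)
$\frac{27146}{24796} - \frac{27800}{w{\left(-205 \right)}} = \frac{27146}{24796} - \frac{27800}{-18 - -205 + i \sqrt{17}} = 27146 \cdot \frac{1}{24796} - \frac{27800}{-18 + 205 + i \sqrt{17}} = \frac{13573}{12398} - \frac{27800}{187 + i \sqrt{17}}$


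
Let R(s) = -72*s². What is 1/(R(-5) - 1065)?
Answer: -1/2865 ≈ -0.00034904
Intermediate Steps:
1/(R(-5) - 1065) = 1/(-72*(-5)² - 1065) = 1/(-72*25 - 1065) = 1/(-1800 - 1065) = 1/(-2865) = -1/2865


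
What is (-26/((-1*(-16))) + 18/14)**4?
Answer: 130321/9834496 ≈ 0.013251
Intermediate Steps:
(-26/((-1*(-16))) + 18/14)**4 = (-26/16 + 18*(1/14))**4 = (-26*1/16 + 9/7)**4 = (-13/8 + 9/7)**4 = (-19/56)**4 = 130321/9834496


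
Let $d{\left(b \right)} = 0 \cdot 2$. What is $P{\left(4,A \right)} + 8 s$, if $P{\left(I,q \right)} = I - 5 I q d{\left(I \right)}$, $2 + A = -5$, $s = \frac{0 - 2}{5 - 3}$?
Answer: $-4$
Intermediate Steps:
$d{\left(b \right)} = 0$
$s = -1$ ($s = - \frac{2}{2} = \left(-2\right) \frac{1}{2} = -1$)
$A = -7$ ($A = -2 - 5 = -7$)
$P{\left(I,q \right)} = I$ ($P{\left(I,q \right)} = I - 5 I q 0 = I - 0 = I + 0 = I$)
$P{\left(4,A \right)} + 8 s = 4 + 8 \left(-1\right) = 4 - 8 = -4$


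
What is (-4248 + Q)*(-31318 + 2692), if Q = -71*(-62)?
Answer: -4408404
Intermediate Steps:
Q = 4402
(-4248 + Q)*(-31318 + 2692) = (-4248 + 4402)*(-31318 + 2692) = 154*(-28626) = -4408404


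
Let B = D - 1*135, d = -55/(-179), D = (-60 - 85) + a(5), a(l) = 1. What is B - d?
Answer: -49996/179 ≈ -279.31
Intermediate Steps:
D = -144 (D = (-60 - 85) + 1 = -145 + 1 = -144)
d = 55/179 (d = -55*(-1/179) = 55/179 ≈ 0.30726)
B = -279 (B = -144 - 1*135 = -144 - 135 = -279)
B - d = -279 - 1*55/179 = -279 - 55/179 = -49996/179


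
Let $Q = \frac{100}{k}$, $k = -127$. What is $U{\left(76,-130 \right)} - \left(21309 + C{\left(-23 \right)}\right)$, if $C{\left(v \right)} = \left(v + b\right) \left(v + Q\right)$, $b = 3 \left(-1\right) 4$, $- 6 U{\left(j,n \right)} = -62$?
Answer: $- \frac{8431997}{381} \approx -22131.0$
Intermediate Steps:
$U{\left(j,n \right)} = \frac{31}{3}$ ($U{\left(j,n \right)} = \left(- \frac{1}{6}\right) \left(-62\right) = \frac{31}{3}$)
$Q = - \frac{100}{127}$ ($Q = \frac{100}{-127} = 100 \left(- \frac{1}{127}\right) = - \frac{100}{127} \approx -0.7874$)
$b = -12$ ($b = \left(-3\right) 4 = -12$)
$C{\left(v \right)} = \left(-12 + v\right) \left(- \frac{100}{127} + v\right)$ ($C{\left(v \right)} = \left(v - 12\right) \left(v - \frac{100}{127}\right) = \left(-12 + v\right) \left(- \frac{100}{127} + v\right)$)
$U{\left(76,-130 \right)} - \left(21309 + C{\left(-23 \right)}\right) = \frac{31}{3} - \left(\frac{2774626}{127} + \frac{37352}{127}\right) = \frac{31}{3} - \frac{2811978}{127} = - \frac{8431997}{381}$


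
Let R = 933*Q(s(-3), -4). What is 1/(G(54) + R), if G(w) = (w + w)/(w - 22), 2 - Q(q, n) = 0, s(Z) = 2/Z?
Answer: 8/14955 ≈ 0.00053494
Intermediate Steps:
Q(q, n) = 2 (Q(q, n) = 2 - 1*0 = 2 + 0 = 2)
G(w) = 2*w/(-22 + w) (G(w) = (2*w)/(-22 + w) = 2*w/(-22 + w))
R = 1866 (R = 933*2 = 1866)
1/(G(54) + R) = 1/(2*54/(-22 + 54) + 1866) = 1/(2*54/32 + 1866) = 1/(2*54*(1/32) + 1866) = 1/(27/8 + 1866) = 1/(14955/8) = 8/14955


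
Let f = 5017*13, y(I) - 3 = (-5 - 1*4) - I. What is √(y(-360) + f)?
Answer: 5*√2623 ≈ 256.08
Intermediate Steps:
y(I) = -6 - I (y(I) = 3 + ((-5 - 1*4) - I) = 3 + ((-5 - 4) - I) = 3 + (-9 - I) = -6 - I)
f = 65221
√(y(-360) + f) = √((-6 - 1*(-360)) + 65221) = √((-6 + 360) + 65221) = √(354 + 65221) = √65575 = 5*√2623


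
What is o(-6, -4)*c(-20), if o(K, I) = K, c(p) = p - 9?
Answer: 174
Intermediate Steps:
c(p) = -9 + p
o(-6, -4)*c(-20) = -6*(-9 - 20) = -6*(-29) = 174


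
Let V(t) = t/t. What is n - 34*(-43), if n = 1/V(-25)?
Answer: 1463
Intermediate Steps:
V(t) = 1
n = 1 (n = 1/1 = 1)
n - 34*(-43) = 1 - 34*(-43) = 1 - 1*(-1462) = 1 + 1462 = 1463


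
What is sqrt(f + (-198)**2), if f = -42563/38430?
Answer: sqrt(6433041760390)/12810 ≈ 198.00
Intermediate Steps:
f = -42563/38430 (f = -42563*1/38430 = -42563/38430 ≈ -1.1075)
sqrt(f + (-198)**2) = sqrt(-42563/38430 + (-198)**2) = sqrt(-42563/38430 + 39204) = sqrt(1506567157/38430) = sqrt(6433041760390)/12810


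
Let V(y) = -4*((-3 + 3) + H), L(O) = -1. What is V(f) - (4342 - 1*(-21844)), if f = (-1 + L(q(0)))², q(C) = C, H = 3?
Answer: -26198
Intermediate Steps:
f = 4 (f = (-1 - 1)² = (-2)² = 4)
V(y) = -12 (V(y) = -4*((-3 + 3) + 3) = -4*(0 + 3) = -4*3 = -12)
V(f) - (4342 - 1*(-21844)) = -12 - (4342 - 1*(-21844)) = -12 - (4342 + 21844) = -12 - 1*26186 = -12 - 26186 = -26198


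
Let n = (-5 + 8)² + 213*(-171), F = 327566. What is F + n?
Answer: 291152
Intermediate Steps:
n = -36414 (n = 3² - 36423 = 9 - 36423 = -36414)
F + n = 327566 - 36414 = 291152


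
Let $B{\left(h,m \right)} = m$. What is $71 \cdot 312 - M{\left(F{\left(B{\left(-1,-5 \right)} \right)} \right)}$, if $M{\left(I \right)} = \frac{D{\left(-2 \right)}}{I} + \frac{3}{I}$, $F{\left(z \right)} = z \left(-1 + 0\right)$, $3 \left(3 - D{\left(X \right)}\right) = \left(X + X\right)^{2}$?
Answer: $\frac{332278}{15} \approx 22152.0$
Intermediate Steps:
$D{\left(X \right)} = 3 - \frac{4 X^{2}}{3}$ ($D{\left(X \right)} = 3 - \frac{\left(X + X\right)^{2}}{3} = 3 - \frac{\left(2 X\right)^{2}}{3} = 3 - \frac{4 X^{2}}{3}$)
$F{\left(z \right)} = - z$ ($F{\left(z \right)} = z \left(-1\right) = - z$)
$M{\left(I \right)} = \frac{2}{3 I}$ ($M{\left(I \right)} = \frac{3 - \frac{4 \left(-2\right)^{2}}{3}}{I} + \frac{3}{I} = \frac{3 - \frac{16}{3}}{I} + \frac{3}{I} = - \frac{7}{3 I} + \frac{3}{I} = \frac{2}{3 I}$)
$71 \cdot 312 - M{\left(F{\left(B{\left(-1,-5 \right)} \right)} \right)} = 71 \cdot 312 - \frac{2}{3 \left(\left(-1\right) \left(-5\right)\right)} = 22152 - \frac{2}{3 \cdot 5} = 22152 - \frac{2}{3} \cdot \frac{1}{5} = 22152 - \frac{2}{15} = \frac{332278}{15}$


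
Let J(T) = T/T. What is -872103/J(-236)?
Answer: -872103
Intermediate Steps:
J(T) = 1
-872103/J(-236) = -872103/1 = -872103*1 = -872103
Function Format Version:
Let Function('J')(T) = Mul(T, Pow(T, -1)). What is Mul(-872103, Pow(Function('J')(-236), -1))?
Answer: -872103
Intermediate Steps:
Function('J')(T) = 1
Mul(-872103, Pow(Function('J')(-236), -1)) = Mul(-872103, Pow(1, -1)) = Mul(-872103, 1) = -872103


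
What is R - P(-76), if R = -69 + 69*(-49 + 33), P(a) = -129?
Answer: -1044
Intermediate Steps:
R = -1173 (R = -69 + 69*(-16) = -69 - 1104 = -1173)
R - P(-76) = -1173 - 1*(-129) = -1173 + 129 = -1044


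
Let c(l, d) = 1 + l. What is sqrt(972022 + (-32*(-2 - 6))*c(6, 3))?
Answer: sqrt(973814) ≈ 986.82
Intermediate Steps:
sqrt(972022 + (-32*(-2 - 6))*c(6, 3)) = sqrt(972022 + (-32*(-2 - 6))*(1 + 6)) = sqrt(972022 - 32*(-8)*7) = sqrt(972022 - 16*(-16)*7) = sqrt(972022 + 256*7) = sqrt(972022 + 1792) = sqrt(973814)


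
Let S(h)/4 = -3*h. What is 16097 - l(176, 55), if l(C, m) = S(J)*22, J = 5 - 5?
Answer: 16097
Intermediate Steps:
J = 0
S(h) = -12*h (S(h) = 4*(-3*h) = -12*h)
l(C, m) = 0 (l(C, m) = -12*0*22 = 0*22 = 0)
16097 - l(176, 55) = 16097 - 1*0 = 16097 + 0 = 16097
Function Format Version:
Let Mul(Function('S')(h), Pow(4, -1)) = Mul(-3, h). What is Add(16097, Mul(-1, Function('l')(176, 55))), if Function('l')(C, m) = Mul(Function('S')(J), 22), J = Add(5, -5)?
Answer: 16097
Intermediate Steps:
J = 0
Function('S')(h) = Mul(-12, h) (Function('S')(h) = Mul(4, Mul(-3, h)) = Mul(-12, h))
Function('l')(C, m) = 0 (Function('l')(C, m) = Mul(Mul(-12, 0), 22) = Mul(0, 22) = 0)
Add(16097, Mul(-1, Function('l')(176, 55))) = Add(16097, Mul(-1, 0)) = Add(16097, 0) = 16097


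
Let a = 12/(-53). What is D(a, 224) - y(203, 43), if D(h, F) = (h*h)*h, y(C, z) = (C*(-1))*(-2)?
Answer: -60445790/148877 ≈ -406.01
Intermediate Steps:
y(C, z) = 2*C (y(C, z) = -C*(-2) = 2*C)
a = -12/53 (a = 12*(-1/53) = -12/53 ≈ -0.22642)
D(h, F) = h³ (D(h, F) = h²*h = h³)
D(a, 224) - y(203, 43) = (-12/53)³ - 2*203 = -1728/148877 - 1*406 = -1728/148877 - 406 = -60445790/148877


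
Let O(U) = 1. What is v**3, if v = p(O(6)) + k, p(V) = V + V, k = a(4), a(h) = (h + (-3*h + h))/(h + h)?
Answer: 27/8 ≈ 3.3750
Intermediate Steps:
a(h) = -1/2 (a(h) = (h - 2*h)/((2*h)) = (-h)*(1/(2*h)) = -1/2)
k = -1/2 ≈ -0.50000
p(V) = 2*V
v = 3/2 (v = 2*1 - 1/2 = 2 - 1/2 = 3/2 ≈ 1.5000)
v**3 = (3/2)**3 = 27/8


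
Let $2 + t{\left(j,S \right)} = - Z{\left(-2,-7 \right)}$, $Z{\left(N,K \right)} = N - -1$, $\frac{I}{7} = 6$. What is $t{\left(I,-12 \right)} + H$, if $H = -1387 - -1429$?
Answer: $41$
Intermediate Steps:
$I = 42$ ($I = 7 \cdot 6 = 42$)
$Z{\left(N,K \right)} = 1 + N$ ($Z{\left(N,K \right)} = N + 1 = 1 + N$)
$t{\left(j,S \right)} = -1$ ($t{\left(j,S \right)} = -2 - \left(1 - 2\right) = -2 - -1 = -2 + 1 = -1$)
$H = 42$ ($H = -1387 + 1429 = 42$)
$t{\left(I,-12 \right)} + H = -1 + 42 = 41$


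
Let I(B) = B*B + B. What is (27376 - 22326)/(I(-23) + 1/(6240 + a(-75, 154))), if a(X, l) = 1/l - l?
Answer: 2366543625/237123062 ≈ 9.9802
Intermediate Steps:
I(B) = B + B**2 (I(B) = B**2 + B = B + B**2)
(27376 - 22326)/(I(-23) + 1/(6240 + a(-75, 154))) = (27376 - 22326)/(-23*(1 - 23) + 1/(6240 + (1/154 - 1*154))) = 5050/(-23*(-22) + 1/(6240 + (1/154 - 154))) = 5050/(506 + 1/(6240 - 23715/154)) = 5050/(506 + 1/(937245/154)) = 5050/(506 + 154/937245) = 5050/(474246124/937245) = 5050*(937245/474246124) = 2366543625/237123062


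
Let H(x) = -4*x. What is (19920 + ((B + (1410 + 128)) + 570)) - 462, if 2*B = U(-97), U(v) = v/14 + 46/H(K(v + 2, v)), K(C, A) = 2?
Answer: 1207341/56 ≈ 21560.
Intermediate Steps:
U(v) = -23/4 + v/14 (U(v) = v/14 + 46/((-4*2)) = v*(1/14) + 46/(-8) = v/14 + 46*(-⅛) = v/14 - 23/4 = -23/4 + v/14)
B = -355/56 (B = (-23/4 + (1/14)*(-97))/2 = (-23/4 - 97/14)/2 = (½)*(-355/28) = -355/56 ≈ -6.3393)
(19920 + ((B + (1410 + 128)) + 570)) - 462 = (19920 + ((-355/56 + (1410 + 128)) + 570)) - 462 = (19920 + ((-355/56 + 1538) + 570)) - 462 = (19920 + (85773/56 + 570)) - 462 = (19920 + 117693/56) - 462 = 1233213/56 - 462 = 1207341/56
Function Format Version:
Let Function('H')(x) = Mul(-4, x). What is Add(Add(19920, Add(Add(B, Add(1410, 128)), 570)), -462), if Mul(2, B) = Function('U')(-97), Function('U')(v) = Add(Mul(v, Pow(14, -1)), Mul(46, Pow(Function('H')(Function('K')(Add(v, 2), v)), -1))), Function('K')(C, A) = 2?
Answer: Rational(1207341, 56) ≈ 21560.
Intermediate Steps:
Function('U')(v) = Add(Rational(-23, 4), Mul(Rational(1, 14), v)) (Function('U')(v) = Add(Mul(v, Pow(14, -1)), Mul(46, Pow(Mul(-4, 2), -1))) = Add(Mul(v, Rational(1, 14)), Mul(46, Pow(-8, -1))) = Add(Mul(Rational(1, 14), v), Mul(46, Rational(-1, 8))) = Add(Mul(Rational(1, 14), v), Rational(-23, 4)) = Add(Rational(-23, 4), Mul(Rational(1, 14), v)))
B = Rational(-355, 56) (B = Mul(Rational(1, 2), Add(Rational(-23, 4), Mul(Rational(1, 14), -97))) = Mul(Rational(1, 2), Add(Rational(-23, 4), Rational(-97, 14))) = Mul(Rational(1, 2), Rational(-355, 28)) = Rational(-355, 56) ≈ -6.3393)
Add(Add(19920, Add(Add(B, Add(1410, 128)), 570)), -462) = Add(Add(19920, Add(Add(Rational(-355, 56), Add(1410, 128)), 570)), -462) = Add(Add(19920, Add(Add(Rational(-355, 56), 1538), 570)), -462) = Add(Add(19920, Add(Rational(85773, 56), 570)), -462) = Add(Add(19920, Rational(117693, 56)), -462) = Add(Rational(1233213, 56), -462) = Rational(1207341, 56)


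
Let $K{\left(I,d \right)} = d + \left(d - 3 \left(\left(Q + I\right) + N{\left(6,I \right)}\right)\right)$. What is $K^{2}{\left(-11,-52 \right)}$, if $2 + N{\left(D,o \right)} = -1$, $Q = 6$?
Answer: $6400$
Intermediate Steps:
$N{\left(D,o \right)} = -3$ ($N{\left(D,o \right)} = -2 - 1 = -3$)
$K{\left(I,d \right)} = -9 - 3 I + 2 d$ ($K{\left(I,d \right)} = d + \left(d - 3 \left(\left(6 + I\right) - 3\right)\right) = d + \left(d - 3 \left(3 + I\right)\right) = d - \left(9 - d + 3 I\right) = -9 - 3 I + 2 d$)
$K^{2}{\left(-11,-52 \right)} = \left(-9 - -33 + 2 \left(-52\right)\right)^{2} = \left(-9 + 33 - 104\right)^{2} = \left(-80\right)^{2} = 6400$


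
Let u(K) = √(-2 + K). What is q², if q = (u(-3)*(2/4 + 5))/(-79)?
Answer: -605/24964 ≈ -0.024235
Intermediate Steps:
q = -11*I*√5/158 (q = (√(-2 - 3)*(2/4 + 5))/(-79) = (√(-5)*(2*(¼) + 5))*(-1/79) = ((I*√5)*(½ + 5))*(-1/79) = ((I*√5)*(11/2))*(-1/79) = (11*I*√5/2)*(-1/79) = -11*I*√5/158 ≈ -0.15568*I)
q² = (-11*I*√5/158)² = -605/24964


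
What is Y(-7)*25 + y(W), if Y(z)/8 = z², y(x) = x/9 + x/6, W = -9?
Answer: 19595/2 ≈ 9797.5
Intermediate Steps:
y(x) = 5*x/18 (y(x) = x*(⅑) + x*(⅙) = x/9 + x/6 = 5*x/18)
Y(z) = 8*z²
Y(-7)*25 + y(W) = (8*(-7)²)*25 + (5/18)*(-9) = (8*49)*25 - 5/2 = 392*25 - 5/2 = 9800 - 5/2 = 19595/2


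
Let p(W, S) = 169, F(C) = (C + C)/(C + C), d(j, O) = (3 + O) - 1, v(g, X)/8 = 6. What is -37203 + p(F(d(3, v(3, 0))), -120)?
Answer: -37034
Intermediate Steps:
v(g, X) = 48 (v(g, X) = 8*6 = 48)
d(j, O) = 2 + O
F(C) = 1 (F(C) = (2*C)/((2*C)) = (2*C)*(1/(2*C)) = 1)
-37203 + p(F(d(3, v(3, 0))), -120) = -37203 + 169 = -37034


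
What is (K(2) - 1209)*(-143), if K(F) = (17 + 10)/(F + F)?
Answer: 687687/4 ≈ 1.7192e+5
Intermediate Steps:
K(F) = 27/(2*F) (K(F) = 27/((2*F)) = 27*(1/(2*F)) = 27/(2*F))
(K(2) - 1209)*(-143) = ((27/2)/2 - 1209)*(-143) = ((27/2)*(½) - 1209)*(-143) = (27/4 - 1209)*(-143) = -4809/4*(-143) = 687687/4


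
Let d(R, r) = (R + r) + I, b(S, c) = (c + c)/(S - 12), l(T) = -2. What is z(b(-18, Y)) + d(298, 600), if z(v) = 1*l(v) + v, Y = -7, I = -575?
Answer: 4822/15 ≈ 321.47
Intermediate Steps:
b(S, c) = 2*c/(-12 + S) (b(S, c) = (2*c)/(-12 + S) = 2*c/(-12 + S))
d(R, r) = -575 + R + r (d(R, r) = (R + r) - 575 = -575 + R + r)
z(v) = -2 + v (z(v) = 1*(-2) + v = -2 + v)
z(b(-18, Y)) + d(298, 600) = (-2 + 2*(-7)/(-12 - 18)) + (-575 + 298 + 600) = (-2 + 2*(-7)/(-30)) + 323 = (-2 + 2*(-7)*(-1/30)) + 323 = (-2 + 7/15) + 323 = -23/15 + 323 = 4822/15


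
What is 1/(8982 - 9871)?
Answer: -1/889 ≈ -0.0011249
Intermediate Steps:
1/(8982 - 9871) = 1/(-889) = -1/889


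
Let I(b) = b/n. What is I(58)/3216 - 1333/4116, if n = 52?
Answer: -3092799/9560096 ≈ -0.32351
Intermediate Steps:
I(b) = b/52
I(58)/3216 - 1333/4116 = ((1/52)*58)/3216 - 1333/4116 = (29/26)*(1/3216) - 1333*1/4116 = 29/83616 - 1333/4116 = -3092799/9560096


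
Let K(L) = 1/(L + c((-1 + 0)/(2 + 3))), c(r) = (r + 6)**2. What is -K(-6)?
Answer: -25/691 ≈ -0.036179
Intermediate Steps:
c(r) = (6 + r)**2
K(L) = 1/(841/25 + L) (K(L) = 1/(L + (6 + (-1 + 0)/(2 + 3))**2) = 1/(L + (6 - 1/5)**2) = 1/(L + (29/5)**2) = 1/(L + 841/25) = 1/(841/25 + L))
-K(-6) = -25/(841 + 25*(-6)) = -25/(841 - 150) = -25/691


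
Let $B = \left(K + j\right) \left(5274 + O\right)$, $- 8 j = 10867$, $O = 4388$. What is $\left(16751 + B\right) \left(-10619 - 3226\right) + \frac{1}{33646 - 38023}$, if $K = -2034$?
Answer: $\frac{7941058199945321}{17508} \approx 4.5357 \cdot 10^{11}$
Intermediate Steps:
$j = - \frac{10867}{8}$ ($j = \left(- \frac{1}{8}\right) 10867 = - \frac{10867}{8} \approx -1358.4$)
$B = - \frac{131108509}{4}$ ($B = \left(-2034 - \frac{10867}{8}\right) \left(5274 + 4388\right) = \left(- \frac{27139}{8}\right) 9662 = - \frac{131108509}{4} \approx -3.2777 \cdot 10^{7}$)
$\left(16751 + B\right) \left(-10619 - 3226\right) + \frac{1}{33646 - 38023} = \left(16751 - \frac{131108509}{4}\right) \left(-10619 - 3226\right) + \frac{1}{33646 - 38023} = \left(- \frac{131041505}{4}\right) \left(-13845\right) + \frac{1}{-4377} = \frac{1814269636725}{4} - \frac{1}{4377} = \frac{7941058199945321}{17508}$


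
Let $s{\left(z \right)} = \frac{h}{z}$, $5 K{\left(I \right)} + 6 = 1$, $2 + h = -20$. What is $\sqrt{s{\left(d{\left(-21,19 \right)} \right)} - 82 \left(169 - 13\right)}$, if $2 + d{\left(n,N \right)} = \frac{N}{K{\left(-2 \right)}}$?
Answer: $\frac{i \sqrt{5640810}}{21} \approx 113.1 i$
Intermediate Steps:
$h = -22$ ($h = -2 - 20 = -22$)
$K{\left(I \right)} = -1$ ($K{\left(I \right)} = - \frac{6}{5} + \frac{1}{5} \cdot 1 = - \frac{6}{5} + \frac{1}{5} = -1$)
$d{\left(n,N \right)} = -2 - N$ ($d{\left(n,N \right)} = -2 + \frac{N}{-1} = -2 + N \left(-1\right) = -2 - N$)
$s{\left(z \right)} = - \frac{22}{z}$
$\sqrt{s{\left(d{\left(-21,19 \right)} \right)} - 82 \left(169 - 13\right)} = \sqrt{- \frac{22}{-2 - 19} - 82 \left(169 - 13\right)} = \sqrt{- \frac{22}{-2 - 19} - 12792} = \sqrt{- \frac{22}{-21} - 12792} = \sqrt{\left(-22\right) \left(- \frac{1}{21}\right) - 12792} = \sqrt{\frac{22}{21} - 12792} = \sqrt{- \frac{268610}{21}} = \frac{i \sqrt{5640810}}{21}$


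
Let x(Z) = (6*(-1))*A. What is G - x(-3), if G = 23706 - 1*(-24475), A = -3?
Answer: 48163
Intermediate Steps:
G = 48181 (G = 23706 + 24475 = 48181)
x(Z) = 18 (x(Z) = (6*(-1))*(-3) = -6*(-3) = 18)
G - x(-3) = 48181 - 1*18 = 48181 - 18 = 48163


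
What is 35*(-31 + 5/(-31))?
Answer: -33810/31 ≈ -1090.6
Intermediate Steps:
35*(-31 + 5/(-31)) = 35*(-31 + 5*(-1/31)) = 35*(-31 - 5/31) = 35*(-966/31) = -33810/31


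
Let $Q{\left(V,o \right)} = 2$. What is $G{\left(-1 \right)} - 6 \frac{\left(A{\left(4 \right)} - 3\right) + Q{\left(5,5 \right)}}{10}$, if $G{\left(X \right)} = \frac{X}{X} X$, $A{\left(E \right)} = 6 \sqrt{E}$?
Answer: $- \frac{38}{5} \approx -7.6$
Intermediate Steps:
$G{\left(X \right)} = X$ ($G{\left(X \right)} = 1 X = X$)
$G{\left(-1 \right)} - 6 \frac{\left(A{\left(4 \right)} - 3\right) + Q{\left(5,5 \right)}}{10} = -1 - 6 \frac{\left(6 \sqrt{4} - 3\right) + 2}{10} = -1 - 6 \left(\left(6 \cdot 2 - 3\right) + 2\right) \frac{1}{10} = -1 - 6 \left(\left(12 - 3\right) + 2\right) \frac{1}{10} = -1 - 6 \left(9 + 2\right) \frac{1}{10} = -1 - 6 \cdot 11 \cdot \frac{1}{10} = -1 - \frac{33}{5} = - \frac{38}{5}$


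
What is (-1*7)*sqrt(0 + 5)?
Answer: -7*sqrt(5) ≈ -15.652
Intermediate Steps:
(-1*7)*sqrt(0 + 5) = -7*sqrt(5)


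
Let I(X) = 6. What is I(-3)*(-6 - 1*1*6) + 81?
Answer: 9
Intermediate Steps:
I(-3)*(-6 - 1*1*6) + 81 = 6*(-6 - 1*1*6) + 81 = 6*(-6 - 1*6) + 81 = 6*(-6 - 6) + 81 = 6*(-12) + 81 = -72 + 81 = 9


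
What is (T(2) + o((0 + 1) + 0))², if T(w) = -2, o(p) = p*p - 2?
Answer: 9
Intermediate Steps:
o(p) = -2 + p² (o(p) = p² - 2 = -2 + p²)
(T(2) + o((0 + 1) + 0))² = (-2 + (-2 + ((0 + 1) + 0)²))² = (-2 + (-2 + (1 + 0)²))² = (-2 + (-2 + 1²))² = (-2 + (-2 + 1))² = (-2 - 1)² = (-3)² = 9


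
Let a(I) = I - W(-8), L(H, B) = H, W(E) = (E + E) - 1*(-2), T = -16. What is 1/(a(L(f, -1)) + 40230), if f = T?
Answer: 1/40228 ≈ 2.4858e-5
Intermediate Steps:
W(E) = 2 + 2*E (W(E) = 2*E + 2 = 2 + 2*E)
f = -16
a(I) = 14 + I (a(I) = I - (2 + 2*(-8)) = I - (2 - 16) = I - 1*(-14) = I + 14 = 14 + I)
1/(a(L(f, -1)) + 40230) = 1/((14 - 16) + 40230) = 1/(-2 + 40230) = 1/40228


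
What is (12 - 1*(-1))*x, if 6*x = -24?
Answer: -52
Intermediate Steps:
x = -4 (x = (⅙)*(-24) = -4)
(12 - 1*(-1))*x = (12 - 1*(-1))*(-4) = (12 + 1)*(-4) = 13*(-4) = -52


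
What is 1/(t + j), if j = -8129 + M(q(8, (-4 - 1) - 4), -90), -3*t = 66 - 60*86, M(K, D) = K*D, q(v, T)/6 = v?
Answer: -1/10751 ≈ -9.3015e-5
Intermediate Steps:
q(v, T) = 6*v
M(K, D) = D*K
t = 1698 (t = -(66 - 60*86)/3 = -(66 - 5160)/3 = -⅓*(-5094) = 1698)
j = -12449 (j = -8129 - 540*8 = -8129 - 90*48 = -8129 - 4320 = -12449)
1/(t + j) = 1/(1698 - 12449) = 1/(-10751) = -1/10751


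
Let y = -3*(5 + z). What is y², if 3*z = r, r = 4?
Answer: 361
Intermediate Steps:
z = 4/3 (z = (⅓)*4 = 4/3 ≈ 1.3333)
y = -19 (y = -3*(5 + 4/3) = -3*19/3 = -19)
y² = (-19)² = 361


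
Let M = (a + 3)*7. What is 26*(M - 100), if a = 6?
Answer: -962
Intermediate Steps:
M = 63 (M = (6 + 3)*7 = 9*7 = 63)
26*(M - 100) = 26*(63 - 100) = 26*(-37) = -962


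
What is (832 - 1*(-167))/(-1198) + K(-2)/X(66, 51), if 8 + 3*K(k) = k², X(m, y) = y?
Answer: -157639/183294 ≈ -0.86003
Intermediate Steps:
K(k) = -8/3 + k²/3
(832 - 1*(-167))/(-1198) + K(-2)/X(66, 51) = (832 - 1*(-167))/(-1198) + (-8/3 + (⅓)*(-2)²)/51 = (832 + 167)*(-1/1198) + (-8/3 + (⅓)*4)*(1/51) = 999*(-1/1198) + (-8/3 + 4/3)*(1/51) = -999/1198 - 4/3*1/51 = -999/1198 - 4/153 = -157639/183294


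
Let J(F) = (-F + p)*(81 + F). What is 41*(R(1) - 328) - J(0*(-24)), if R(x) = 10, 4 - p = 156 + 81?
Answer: 5835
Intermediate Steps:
p = -233 (p = 4 - (156 + 81) = 4 - 1*237 = 4 - 237 = -233)
J(F) = (-233 - F)*(81 + F) (J(F) = (-F - 233)*(81 + F) = (-233 - F)*(81 + F))
41*(R(1) - 328) - J(0*(-24)) = 41*(10 - 328) - (-18873 - (0*(-24))² - 0*(-24)) = 41*(-318) - (-18873 - 1*0² - 314*0) = -13038 - (-18873 - 1*0 + 0) = -13038 - (-18873 + 0 + 0) = -13038 - 1*(-18873) = -13038 + 18873 = 5835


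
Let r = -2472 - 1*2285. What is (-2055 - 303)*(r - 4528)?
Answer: 21894030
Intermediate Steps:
r = -4757 (r = -2472 - 2285 = -4757)
(-2055 - 303)*(r - 4528) = (-2055 - 303)*(-4757 - 4528) = -2358*(-9285) = 21894030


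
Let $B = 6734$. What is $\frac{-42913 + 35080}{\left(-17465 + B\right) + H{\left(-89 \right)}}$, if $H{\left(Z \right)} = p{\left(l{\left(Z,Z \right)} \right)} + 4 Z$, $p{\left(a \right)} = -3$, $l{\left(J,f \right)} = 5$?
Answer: $\frac{7833}{11090} \approx 0.70631$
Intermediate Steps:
$H{\left(Z \right)} = -3 + 4 Z$
$\frac{-42913 + 35080}{\left(-17465 + B\right) + H{\left(-89 \right)}} = \frac{-42913 + 35080}{\left(-17465 + 6734\right) + \left(-3 + 4 \left(-89\right)\right)} = - \frac{7833}{-10731 - 359} = - \frac{7833}{-11090} = \left(-7833\right) \left(- \frac{1}{11090}\right) = \frac{7833}{11090}$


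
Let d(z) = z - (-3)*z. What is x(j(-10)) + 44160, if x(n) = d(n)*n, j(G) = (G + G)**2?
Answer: 684160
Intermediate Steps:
j(G) = 4*G**2 (j(G) = (2*G)**2 = 4*G**2)
d(z) = 4*z (d(z) = z + 3*z = 4*z)
x(n) = 4*n**2 (x(n) = (4*n)*n = 4*n**2)
x(j(-10)) + 44160 = 4*(4*(-10)**2)**2 + 44160 = 4*(4*100)**2 + 44160 = 4*400**2 + 44160 = 4*160000 + 44160 = 640000 + 44160 = 684160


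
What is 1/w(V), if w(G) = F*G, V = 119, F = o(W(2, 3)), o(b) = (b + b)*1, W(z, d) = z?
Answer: 1/476 ≈ 0.0021008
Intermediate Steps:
o(b) = 2*b (o(b) = (2*b)*1 = 2*b)
F = 4 (F = 2*2 = 4)
w(G) = 4*G
1/w(V) = 1/(4*119) = 1/476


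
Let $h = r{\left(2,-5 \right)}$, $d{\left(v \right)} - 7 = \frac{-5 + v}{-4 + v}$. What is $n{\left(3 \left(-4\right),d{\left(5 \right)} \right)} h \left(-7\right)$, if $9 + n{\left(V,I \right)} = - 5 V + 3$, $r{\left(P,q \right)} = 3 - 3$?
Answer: $0$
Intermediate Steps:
$r{\left(P,q \right)} = 0$
$d{\left(v \right)} = 7 + \frac{-5 + v}{-4 + v}$
$h = 0$
$n{\left(V,I \right)} = -6 - 5 V$ ($n{\left(V,I \right)} = -9 - \left(-3 + 5 V\right) = -6 - 5 V$)
$n{\left(3 \left(-4\right),d{\left(5 \right)} \right)} h \left(-7\right) = \left(-6 - 5 \cdot 3 \left(-4\right)\right) 0 \left(-7\right) = \left(-6 - -60\right) 0 \left(-7\right) = \left(-6 + 60\right) 0 \left(-7\right) = 54 \cdot 0 \left(-7\right) = 0 \left(-7\right) = 0$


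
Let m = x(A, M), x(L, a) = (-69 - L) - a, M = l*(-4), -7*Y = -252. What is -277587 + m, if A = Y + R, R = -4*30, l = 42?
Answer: -277404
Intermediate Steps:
Y = 36 (Y = -⅐*(-252) = 36)
R = -120
M = -168 (M = 42*(-4) = -168)
A = -84 (A = 36 - 120 = -84)
x(L, a) = -69 - L - a
m = 183 (m = -69 - 1*(-84) - 1*(-168) = -69 + 84 + 168 = 183)
-277587 + m = -277587 + 183 = -277404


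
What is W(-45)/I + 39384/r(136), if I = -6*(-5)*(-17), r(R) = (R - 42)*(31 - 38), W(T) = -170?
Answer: -58747/987 ≈ -59.521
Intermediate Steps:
r(R) = 294 - 7*R (r(R) = (-42 + R)*(-7) = 294 - 7*R)
I = -510 (I = 30*(-17) = -510)
W(-45)/I + 39384/r(136) = -170/(-510) + 39384/(294 - 7*136) = -170*(-1/510) + 39384/(294 - 952) = ⅓ + 39384/(-658) = ⅓ + 39384*(-1/658) = ⅓ - 19692/329 = -58747/987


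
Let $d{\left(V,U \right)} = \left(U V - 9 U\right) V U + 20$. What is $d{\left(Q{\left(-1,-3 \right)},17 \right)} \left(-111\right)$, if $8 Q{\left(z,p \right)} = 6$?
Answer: $\frac{3140301}{16} \approx 1.9627 \cdot 10^{5}$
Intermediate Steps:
$Q{\left(z,p \right)} = \frac{3}{4}$ ($Q{\left(z,p \right)} = \frac{1}{8} \cdot 6 = \frac{3}{4}$)
$d{\left(V,U \right)} = 20 + U V \left(- 9 U + U V\right)$ ($d{\left(V,U \right)} = \left(- 9 U + U V\right) V U + 20 = V \left(- 9 U + U V\right) U + 20 = U V \left(- 9 U + U V\right) + 20 = 20 + U V \left(- 9 U + U V\right)$)
$d{\left(Q{\left(-1,-3 \right)},17 \right)} \left(-111\right) = \left(20 + 17^{2} \left(\frac{3}{4}\right)^{2} - \frac{27 \cdot 17^{2}}{4}\right) \left(-111\right) = \left(20 + 289 \cdot \frac{9}{16} - \frac{27}{4} \cdot 289\right) \left(-111\right) = \left(20 + \frac{2601}{16} - \frac{7803}{4}\right) \left(-111\right) = \left(- \frac{28291}{16}\right) \left(-111\right) = \frac{3140301}{16}$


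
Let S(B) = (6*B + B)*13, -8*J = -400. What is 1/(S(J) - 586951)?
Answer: -1/582401 ≈ -1.7170e-6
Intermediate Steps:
J = 50 (J = -⅛*(-400) = 50)
S(B) = 91*B (S(B) = (7*B)*13 = 91*B)
1/(S(J) - 586951) = 1/(91*50 - 586951) = 1/(4550 - 586951) = 1/(-582401) = -1/582401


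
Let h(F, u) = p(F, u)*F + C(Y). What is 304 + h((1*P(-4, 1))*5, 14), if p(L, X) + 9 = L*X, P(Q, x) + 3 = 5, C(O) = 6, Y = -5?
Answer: 1620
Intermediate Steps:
P(Q, x) = 2 (P(Q, x) = -3 + 5 = 2)
p(L, X) = -9 + L*X
h(F, u) = 6 + F*(-9 + F*u) (h(F, u) = (-9 + F*u)*F + 6 = F*(-9 + F*u) + 6 = 6 + F*(-9 + F*u))
304 + h((1*P(-4, 1))*5, 14) = 304 + (6 + ((1*2)*5)*(-9 + ((1*2)*5)*14)) = 304 + (6 + (2*5)*(-9 + (2*5)*14)) = 304 + (6 + 10*(-9 + 10*14)) = 304 + (6 + 10*(-9 + 140)) = 304 + (6 + 10*131) = 304 + (6 + 1310) = 304 + 1316 = 1620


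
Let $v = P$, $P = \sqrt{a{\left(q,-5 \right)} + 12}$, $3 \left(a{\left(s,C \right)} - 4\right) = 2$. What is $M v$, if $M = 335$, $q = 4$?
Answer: $\frac{1675 \sqrt{6}}{3} \approx 1367.6$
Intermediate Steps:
$a{\left(s,C \right)} = \frac{14}{3}$ ($a{\left(s,C \right)} = 4 + \frac{1}{3} \cdot 2 = 4 + \frac{2}{3} = \frac{14}{3}$)
$P = \frac{5 \sqrt{6}}{3}$ ($P = \sqrt{\frac{14}{3} + 12} = \sqrt{\frac{50}{3}} = \frac{5 \sqrt{6}}{3} \approx 4.0825$)
$v = \frac{5 \sqrt{6}}{3} \approx 4.0825$
$M v = 335 \frac{5 \sqrt{6}}{3} = \frac{1675 \sqrt{6}}{3}$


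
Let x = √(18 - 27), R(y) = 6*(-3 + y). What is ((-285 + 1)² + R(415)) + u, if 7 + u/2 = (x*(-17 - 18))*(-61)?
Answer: 83114 + 12810*I ≈ 83114.0 + 12810.0*I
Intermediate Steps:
R(y) = -18 + 6*y
x = 3*I (x = √(-9) = 3*I ≈ 3.0*I)
u = -14 + 12810*I (u = -14 + 2*(((3*I)*(-17 - 18))*(-61)) = -14 + 2*(((3*I)*(-35))*(-61)) = -14 + 2*(-105*I*(-61)) = -14 + 2*(6405*I) = -14 + 12810*I ≈ -14.0 + 12810.0*I)
((-285 + 1)² + R(415)) + u = ((-285 + 1)² + (-18 + 6*415)) + (-14 + 12810*I) = ((-284)² + (-18 + 2490)) + (-14 + 12810*I) = (80656 + 2472) + (-14 + 12810*I) = 83128 + (-14 + 12810*I) = 83114 + 12810*I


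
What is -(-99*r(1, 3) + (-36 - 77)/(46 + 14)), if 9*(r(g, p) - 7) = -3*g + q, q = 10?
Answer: 46313/60 ≈ 771.88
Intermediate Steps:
r(g, p) = 73/9 - g/3 (r(g, p) = 7 + (-3*g + 10)/9 = 7 + (10 - 3*g)/9 = 7 + (10/9 - g/3) = 73/9 - g/3)
-(-99*r(1, 3) + (-36 - 77)/(46 + 14)) = -(-99*(73/9 - ⅓*1) + (-36 - 77)/(46 + 14)) = -(-99*(73/9 - ⅓) - 113/60) = -(-99*70/9 - 113*1/60) = -(-770 - 113/60) = -1*(-46313/60) = 46313/60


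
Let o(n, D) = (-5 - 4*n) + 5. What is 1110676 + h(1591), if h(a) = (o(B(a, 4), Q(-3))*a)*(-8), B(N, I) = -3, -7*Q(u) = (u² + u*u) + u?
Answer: 957940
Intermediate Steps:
Q(u) = -2*u²/7 - u/7 (Q(u) = -((u² + u*u) + u)/7 = -((u² + u²) + u)/7 = -(2*u² + u)/7 = -(u + 2*u²)/7 = -2*u²/7 - u/7)
o(n, D) = -4*n
h(a) = -96*a (h(a) = ((-4*(-3))*a)*(-8) = (12*a)*(-8) = -96*a)
1110676 + h(1591) = 1110676 - 96*1591 = 1110676 - 152736 = 957940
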